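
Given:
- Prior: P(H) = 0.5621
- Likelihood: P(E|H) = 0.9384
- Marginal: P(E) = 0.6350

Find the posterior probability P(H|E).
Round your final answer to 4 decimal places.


Using Bayes' theorem:

P(H|E) = P(E|H) × P(H) / P(E)
       = 0.9384 × 0.5621 / 0.6350
       = 0.52747464 / 0.6350
       = 0.8307

The evidence strengthens our belief in H.
Prior: 0.5621 → Posterior: 0.8307


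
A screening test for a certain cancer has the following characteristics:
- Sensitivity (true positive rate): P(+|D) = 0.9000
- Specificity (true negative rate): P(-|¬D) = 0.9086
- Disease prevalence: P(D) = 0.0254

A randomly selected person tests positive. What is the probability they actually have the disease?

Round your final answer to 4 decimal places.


Let D = has disease, + = positive test

Given:
- P(D) = 0.0254 (prevalence)
- P(+|D) = 0.9000 (sensitivity)
- P(-|¬D) = 0.9086 (specificity)
- P(+|¬D) = 0.0914 (false positive rate = 1 - specificity)

Step 1: Find P(+)
P(+) = P(+|D)P(D) + P(+|¬D)P(¬D)
     = 0.9000 × 0.0254 + 0.0914 × 0.9746
     = 0.02286000 + 0.08907844
     = 0.11193844

Step 2: Apply Bayes' theorem for P(D|+)
P(D|+) = P(+|D)P(D) / P(+)
       = 0.02286000 / 0.11193844
       = 0.2042


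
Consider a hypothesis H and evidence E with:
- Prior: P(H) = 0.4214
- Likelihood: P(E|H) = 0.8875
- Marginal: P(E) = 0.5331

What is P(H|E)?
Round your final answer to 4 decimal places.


Using Bayes' theorem:

P(H|E) = P(E|H) × P(H) / P(E)
       = 0.8875 × 0.4214 / 0.5331
       = 0.37399250 / 0.5331
       = 0.7015

The evidence strengthens our belief in H.
Prior: 0.4214 → Posterior: 0.7015


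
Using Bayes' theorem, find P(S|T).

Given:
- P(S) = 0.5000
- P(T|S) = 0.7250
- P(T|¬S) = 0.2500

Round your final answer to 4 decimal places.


Bayes' theorem: P(S|T) = P(T|S) × P(S) / P(T)

Step 1: Calculate P(T) using law of total probability
P(T) = P(T|S)P(S) + P(T|¬S)P(¬S)
     = 0.7250 × 0.5000 + 0.2500 × 0.5000
     = 0.36250000 + 0.12500000
     = 0.48750000

Step 2: Apply Bayes' theorem
P(S|T) = P(T|S) × P(S) / P(T)
       = 0.36250000 / 0.48750000
       = 0.7436


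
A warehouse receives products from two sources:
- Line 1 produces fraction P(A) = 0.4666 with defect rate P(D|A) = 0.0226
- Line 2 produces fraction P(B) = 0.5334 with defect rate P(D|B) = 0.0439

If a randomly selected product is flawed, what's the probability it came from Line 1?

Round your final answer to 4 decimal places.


Let A = from Line 1, D = flawed

Given:
- P(A) = 0.4666, P(B) = 0.5334
- P(D|A) = 0.0226, P(D|B) = 0.0439

Step 1: Find P(D)
P(D) = P(D|A)P(A) + P(D|B)P(B)
     = 0.0226 × 0.4666 + 0.0439 × 0.5334
     = 0.01054516 + 0.02341626
     = 0.03396142

Step 2: Apply Bayes' theorem
P(A|D) = P(D|A)P(A) / P(D)
       = 0.01054516 / 0.03396142
       = 0.3105


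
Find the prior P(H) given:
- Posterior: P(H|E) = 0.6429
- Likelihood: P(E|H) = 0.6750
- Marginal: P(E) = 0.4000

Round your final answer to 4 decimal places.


From Bayes' theorem: P(H|E) = P(E|H) × P(H) / P(E)

Rearranging for P(H):
P(H) = P(H|E) × P(E) / P(E|H)
     = 0.6429 × 0.4000 / 0.6750
     = 0.25716000 / 0.6750
     = 0.3810


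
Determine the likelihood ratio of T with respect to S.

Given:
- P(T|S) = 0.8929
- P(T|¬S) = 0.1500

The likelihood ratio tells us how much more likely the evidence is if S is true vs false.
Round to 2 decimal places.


Likelihood Ratio (LR) = P(T|S) / P(T|¬S)

LR = 0.8929 / 0.1500
   = 5.95

The evidence is 5.95 times more likely if S is true than if S is false.
LR > 1, so observing T raises the odds in favor of S.


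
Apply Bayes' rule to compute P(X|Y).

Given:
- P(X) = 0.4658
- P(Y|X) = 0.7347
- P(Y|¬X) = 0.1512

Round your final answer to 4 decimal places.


Bayes' theorem: P(X|Y) = P(Y|X) × P(X) / P(Y)

Step 1: Calculate P(Y) using law of total probability
P(Y) = P(Y|X)P(X) + P(Y|¬X)P(¬X)
     = 0.7347 × 0.4658 + 0.1512 × 0.5342
     = 0.34222326 + 0.08077104
     = 0.42299430

Step 2: Apply Bayes' theorem
P(X|Y) = P(Y|X) × P(X) / P(Y)
       = 0.34222326 / 0.42299430
       = 0.8090


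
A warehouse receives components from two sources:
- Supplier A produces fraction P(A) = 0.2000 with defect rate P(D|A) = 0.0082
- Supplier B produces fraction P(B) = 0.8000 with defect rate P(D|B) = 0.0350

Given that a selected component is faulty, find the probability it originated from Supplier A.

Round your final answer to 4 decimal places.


Let A = from Supplier A, D = faulty

Given:
- P(A) = 0.2000, P(B) = 0.8000
- P(D|A) = 0.0082, P(D|B) = 0.0350

Step 1: Find P(D)
P(D) = P(D|A)P(A) + P(D|B)P(B)
     = 0.0082 × 0.2000 + 0.0350 × 0.8000
     = 0.00164000 + 0.02800000
     = 0.02964000

Step 2: Apply Bayes' theorem
P(A|D) = P(D|A)P(A) / P(D)
       = 0.00164000 / 0.02964000
       = 0.0553


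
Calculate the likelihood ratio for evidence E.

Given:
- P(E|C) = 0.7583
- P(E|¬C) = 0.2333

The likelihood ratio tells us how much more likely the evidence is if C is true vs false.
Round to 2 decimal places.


Likelihood Ratio (LR) = P(E|C) / P(E|¬C)

LR = 0.7583 / 0.2333
   = 3.25

The evidence is 3.25 times more likely if C is true than if C is false.
LR > 1, so observing E raises the odds in favor of C.


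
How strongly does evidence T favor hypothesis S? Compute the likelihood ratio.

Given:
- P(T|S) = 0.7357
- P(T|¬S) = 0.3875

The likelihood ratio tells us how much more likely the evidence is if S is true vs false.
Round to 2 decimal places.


Likelihood Ratio (LR) = P(T|S) / P(T|¬S)

LR = 0.7357 / 0.3875
   = 1.90

The evidence is 1.90 times more likely if S is true than if S is false.
LR > 1, so observing T raises the odds in favor of S.


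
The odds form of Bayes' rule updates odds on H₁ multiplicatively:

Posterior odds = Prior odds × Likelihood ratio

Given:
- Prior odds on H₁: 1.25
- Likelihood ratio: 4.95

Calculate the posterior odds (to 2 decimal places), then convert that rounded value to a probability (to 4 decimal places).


Step 1: Calculate posterior odds
Posterior odds = Prior odds × LR
               = 1.25 × 4.95
               = 6.19

Step 2: Convert to probability
P(H₁|E) = Posterior odds / (1 + Posterior odds)
       = 6.19 / (1 + 6.19)
       = 6.19 / 7.19
       = 0.8609

The evidence increased P(H₁) from 0.5556 to 0.8609.


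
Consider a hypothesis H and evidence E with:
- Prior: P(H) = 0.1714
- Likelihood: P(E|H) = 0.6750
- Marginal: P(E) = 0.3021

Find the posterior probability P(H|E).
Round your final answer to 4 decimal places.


Using Bayes' theorem:

P(H|E) = P(E|H) × P(H) / P(E)
       = 0.6750 × 0.1714 / 0.3021
       = 0.11569500 / 0.3021
       = 0.3830

The evidence strengthens our belief in H.
Prior: 0.1714 → Posterior: 0.3830


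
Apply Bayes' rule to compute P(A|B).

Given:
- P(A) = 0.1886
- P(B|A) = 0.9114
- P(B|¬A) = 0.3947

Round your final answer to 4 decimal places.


Bayes' theorem: P(A|B) = P(B|A) × P(A) / P(B)

Step 1: Calculate P(B) using law of total probability
P(B) = P(B|A)P(A) + P(B|¬A)P(¬A)
     = 0.9114 × 0.1886 + 0.3947 × 0.8114
     = 0.17189004 + 0.32025958
     = 0.49214962

Step 2: Apply Bayes' theorem
P(A|B) = P(B|A) × P(A) / P(B)
       = 0.17189004 / 0.49214962
       = 0.3493


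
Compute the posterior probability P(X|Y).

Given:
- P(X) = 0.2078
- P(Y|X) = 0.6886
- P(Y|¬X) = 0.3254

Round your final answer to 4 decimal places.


Bayes' theorem: P(X|Y) = P(Y|X) × P(X) / P(Y)

Step 1: Calculate P(Y) using law of total probability
P(Y) = P(Y|X)P(X) + P(Y|¬X)P(¬X)
     = 0.6886 × 0.2078 + 0.3254 × 0.7922
     = 0.14309108 + 0.25778188
     = 0.40087296

Step 2: Apply Bayes' theorem
P(X|Y) = P(Y|X) × P(X) / P(Y)
       = 0.14309108 / 0.40087296
       = 0.3569


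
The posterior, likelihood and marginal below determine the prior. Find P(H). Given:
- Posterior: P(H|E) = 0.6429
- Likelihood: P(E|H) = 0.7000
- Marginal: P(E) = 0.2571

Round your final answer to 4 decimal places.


From Bayes' theorem: P(H|E) = P(E|H) × P(H) / P(E)

Rearranging for P(H):
P(H) = P(H|E) × P(E) / P(E|H)
     = 0.6429 × 0.2571 / 0.7000
     = 0.16528959 / 0.7000
     = 0.2361


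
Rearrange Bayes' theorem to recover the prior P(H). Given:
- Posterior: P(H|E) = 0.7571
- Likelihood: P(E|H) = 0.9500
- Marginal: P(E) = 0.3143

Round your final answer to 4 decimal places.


From Bayes' theorem: P(H|E) = P(E|H) × P(H) / P(E)

Rearranging for P(H):
P(H) = P(H|E) × P(E) / P(E|H)
     = 0.7571 × 0.3143 / 0.9500
     = 0.23795653 / 0.9500
     = 0.2505


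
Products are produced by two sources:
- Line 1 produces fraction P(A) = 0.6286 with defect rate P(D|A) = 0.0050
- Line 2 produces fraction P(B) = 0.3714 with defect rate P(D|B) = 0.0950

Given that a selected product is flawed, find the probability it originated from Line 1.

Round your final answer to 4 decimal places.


Let A = from Line 1, D = flawed

Given:
- P(A) = 0.6286, P(B) = 0.3714
- P(D|A) = 0.0050, P(D|B) = 0.0950

Step 1: Find P(D)
P(D) = P(D|A)P(A) + P(D|B)P(B)
     = 0.0050 × 0.6286 + 0.0950 × 0.3714
     = 0.00314300 + 0.03528300
     = 0.03842600

Step 2: Apply Bayes' theorem
P(A|D) = P(D|A)P(A) / P(D)
       = 0.00314300 / 0.03842600
       = 0.0818


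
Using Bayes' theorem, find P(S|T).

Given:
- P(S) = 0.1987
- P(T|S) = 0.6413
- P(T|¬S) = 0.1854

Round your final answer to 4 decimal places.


Bayes' theorem: P(S|T) = P(T|S) × P(S) / P(T)

Step 1: Calculate P(T) using law of total probability
P(T) = P(T|S)P(S) + P(T|¬S)P(¬S)
     = 0.6413 × 0.1987 + 0.1854 × 0.8013
     = 0.12742631 + 0.14856102
     = 0.27598733

Step 2: Apply Bayes' theorem
P(S|T) = P(T|S) × P(S) / P(T)
       = 0.12742631 / 0.27598733
       = 0.4617


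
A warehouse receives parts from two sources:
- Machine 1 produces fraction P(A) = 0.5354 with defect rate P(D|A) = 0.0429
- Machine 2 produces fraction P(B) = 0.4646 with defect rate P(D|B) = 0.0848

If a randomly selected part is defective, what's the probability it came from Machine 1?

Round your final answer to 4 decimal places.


Let A = from Machine 1, D = defective

Given:
- P(A) = 0.5354, P(B) = 0.4646
- P(D|A) = 0.0429, P(D|B) = 0.0848

Step 1: Find P(D)
P(D) = P(D|A)P(A) + P(D|B)P(B)
     = 0.0429 × 0.5354 + 0.0848 × 0.4646
     = 0.02296866 + 0.03939808
     = 0.06236674

Step 2: Apply Bayes' theorem
P(A|D) = P(D|A)P(A) / P(D)
       = 0.02296866 / 0.06236674
       = 0.3683


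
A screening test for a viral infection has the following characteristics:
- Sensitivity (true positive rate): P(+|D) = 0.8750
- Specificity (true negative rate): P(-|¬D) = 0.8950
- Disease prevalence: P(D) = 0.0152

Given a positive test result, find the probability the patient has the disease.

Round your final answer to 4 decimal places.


Let D = has disease, + = positive test

Given:
- P(D) = 0.0152 (prevalence)
- P(+|D) = 0.8750 (sensitivity)
- P(-|¬D) = 0.8950 (specificity)
- P(+|¬D) = 0.1050 (false positive rate = 1 - specificity)

Step 1: Find P(+)
P(+) = P(+|D)P(D) + P(+|¬D)P(¬D)
     = 0.8750 × 0.0152 + 0.1050 × 0.9848
     = 0.01330000 + 0.10340400
     = 0.11670400

Step 2: Apply Bayes' theorem for P(D|+)
P(D|+) = P(+|D)P(D) / P(+)
       = 0.01330000 / 0.11670400
       = 0.1140


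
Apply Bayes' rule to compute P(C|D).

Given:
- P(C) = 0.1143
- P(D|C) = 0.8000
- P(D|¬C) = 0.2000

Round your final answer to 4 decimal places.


Bayes' theorem: P(C|D) = P(D|C) × P(C) / P(D)

Step 1: Calculate P(D) using law of total probability
P(D) = P(D|C)P(C) + P(D|¬C)P(¬C)
     = 0.8000 × 0.1143 + 0.2000 × 0.8857
     = 0.09144000 + 0.17714000
     = 0.26858000

Step 2: Apply Bayes' theorem
P(C|D) = P(D|C) × P(C) / P(D)
       = 0.09144000 / 0.26858000
       = 0.3405


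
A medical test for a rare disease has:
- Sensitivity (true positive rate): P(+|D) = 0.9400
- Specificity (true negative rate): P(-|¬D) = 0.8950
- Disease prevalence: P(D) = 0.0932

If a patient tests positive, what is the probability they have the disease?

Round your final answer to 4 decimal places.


Let D = has disease, + = positive test

Given:
- P(D) = 0.0932 (prevalence)
- P(+|D) = 0.9400 (sensitivity)
- P(-|¬D) = 0.8950 (specificity)
- P(+|¬D) = 0.1050 (false positive rate = 1 - specificity)

Step 1: Find P(+)
P(+) = P(+|D)P(D) + P(+|¬D)P(¬D)
     = 0.9400 × 0.0932 + 0.1050 × 0.9068
     = 0.08760800 + 0.09521400
     = 0.18282200

Step 2: Apply Bayes' theorem for P(D|+)
P(D|+) = P(+|D)P(D) / P(+)
       = 0.08760800 / 0.18282200
       = 0.4792


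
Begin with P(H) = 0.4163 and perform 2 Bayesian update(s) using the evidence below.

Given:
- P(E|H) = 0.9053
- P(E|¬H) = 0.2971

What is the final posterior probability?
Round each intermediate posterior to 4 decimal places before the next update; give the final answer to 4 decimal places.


Sequential Bayesian updating:

Initial prior: P(H) = 0.4163

Update 1:
  P(E) = 0.9053 × 0.4163 + 0.2971 × 0.5837 = 0.37687639 + 0.17341727 = 0.55029366
  P(H|E) = 0.37687639 / 0.55029366 = 0.6849

Update 2:
  P(E) = 0.9053 × 0.6849 + 0.2971 × 0.3151 = 0.62003997 + 0.09361621 = 0.71365618
  P(H|E) = 0.62003997 / 0.71365618 = 0.8688

Final posterior: 0.8688


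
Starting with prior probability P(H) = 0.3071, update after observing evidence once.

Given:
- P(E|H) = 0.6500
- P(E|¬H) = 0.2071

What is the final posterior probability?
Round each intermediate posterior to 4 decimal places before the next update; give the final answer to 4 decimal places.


Sequential Bayesian updating:

Initial prior: P(H) = 0.3071

Update 1:
  P(E) = 0.6500 × 0.3071 + 0.2071 × 0.6929 = 0.19961500 + 0.14349959 = 0.34311459
  P(H|E) = 0.19961500 / 0.34311459 = 0.5818

Final posterior: 0.5818


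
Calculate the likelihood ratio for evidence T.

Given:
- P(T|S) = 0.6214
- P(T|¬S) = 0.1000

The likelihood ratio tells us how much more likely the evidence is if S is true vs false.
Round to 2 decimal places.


Likelihood Ratio (LR) = P(T|S) / P(T|¬S)

LR = 0.6214 / 0.1000
   = 6.21

The evidence is 6.21 times more likely if S is true than if S is false.
LR > 1, so observing T raises the odds in favor of S.


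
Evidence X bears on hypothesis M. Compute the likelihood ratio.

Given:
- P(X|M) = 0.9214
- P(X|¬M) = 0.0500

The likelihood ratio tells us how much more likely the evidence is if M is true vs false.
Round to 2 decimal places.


Likelihood Ratio (LR) = P(X|M) / P(X|¬M)

LR = 0.9214 / 0.0500
   = 18.43

The evidence is 18.43 times more likely if M is true than if M is false.
LR > 1, so observing X raises the odds in favor of M.


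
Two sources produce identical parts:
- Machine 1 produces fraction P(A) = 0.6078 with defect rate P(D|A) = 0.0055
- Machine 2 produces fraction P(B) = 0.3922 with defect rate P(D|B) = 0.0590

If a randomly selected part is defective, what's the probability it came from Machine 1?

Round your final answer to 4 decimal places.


Let A = from Machine 1, D = defective

Given:
- P(A) = 0.6078, P(B) = 0.3922
- P(D|A) = 0.0055, P(D|B) = 0.0590

Step 1: Find P(D)
P(D) = P(D|A)P(A) + P(D|B)P(B)
     = 0.0055 × 0.6078 + 0.0590 × 0.3922
     = 0.00334290 + 0.02313980
     = 0.02648270

Step 2: Apply Bayes' theorem
P(A|D) = P(D|A)P(A) / P(D)
       = 0.00334290 / 0.02648270
       = 0.1262


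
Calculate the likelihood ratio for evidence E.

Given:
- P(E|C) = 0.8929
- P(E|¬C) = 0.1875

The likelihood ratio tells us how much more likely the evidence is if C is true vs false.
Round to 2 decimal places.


Likelihood Ratio (LR) = P(E|C) / P(E|¬C)

LR = 0.8929 / 0.1875
   = 4.76

The evidence is 4.76 times more likely if C is true than if C is false.
Because LR exceeds 1, E is evidence for C.


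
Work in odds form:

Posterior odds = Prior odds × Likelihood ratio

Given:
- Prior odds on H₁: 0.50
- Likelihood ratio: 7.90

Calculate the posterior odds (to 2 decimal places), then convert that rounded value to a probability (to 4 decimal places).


Step 1: Calculate posterior odds
Posterior odds = Prior odds × LR
               = 0.50 × 7.90
               = 3.95

Step 2: Convert to probability
P(H₁|E) = Posterior odds / (1 + Posterior odds)
       = 3.95 / (1 + 3.95)
       = 3.95 / 4.95
       = 0.7980

The evidence increased P(H₁) from 0.3333 to 0.7980.


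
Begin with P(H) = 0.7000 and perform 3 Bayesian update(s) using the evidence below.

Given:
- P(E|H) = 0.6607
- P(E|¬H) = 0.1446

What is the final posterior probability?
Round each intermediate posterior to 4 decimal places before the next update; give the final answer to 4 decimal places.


Sequential Bayesian updating:

Initial prior: P(H) = 0.7000

Update 1:
  P(E) = 0.6607 × 0.7000 + 0.1446 × 0.3000 = 0.46249000 + 0.04338000 = 0.50587000
  P(H|E) = 0.46249000 / 0.50587000 = 0.9142

Update 2:
  P(E) = 0.6607 × 0.9142 + 0.1446 × 0.0858 = 0.60401194 + 0.01240668 = 0.61641862
  P(H|E) = 0.60401194 / 0.61641862 = 0.9799

Update 3:
  P(E) = 0.6607 × 0.9799 + 0.1446 × 0.0201 = 0.64741993 + 0.00290646 = 0.65032639
  P(H|E) = 0.64741993 / 0.65032639 = 0.9955

Final posterior: 0.9955


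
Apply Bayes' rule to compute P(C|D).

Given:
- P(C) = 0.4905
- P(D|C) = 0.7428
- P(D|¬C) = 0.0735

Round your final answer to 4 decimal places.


Bayes' theorem: P(C|D) = P(D|C) × P(C) / P(D)

Step 1: Calculate P(D) using law of total probability
P(D) = P(D|C)P(C) + P(D|¬C)P(¬C)
     = 0.7428 × 0.4905 + 0.0735 × 0.5095
     = 0.36434340 + 0.03744825
     = 0.40179165

Step 2: Apply Bayes' theorem
P(C|D) = P(D|C) × P(C) / P(D)
       = 0.36434340 / 0.40179165
       = 0.9068


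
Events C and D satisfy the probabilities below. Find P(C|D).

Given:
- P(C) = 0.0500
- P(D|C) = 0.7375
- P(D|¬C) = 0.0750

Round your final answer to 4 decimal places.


Bayes' theorem: P(C|D) = P(D|C) × P(C) / P(D)

Step 1: Calculate P(D) using law of total probability
P(D) = P(D|C)P(C) + P(D|¬C)P(¬C)
     = 0.7375 × 0.0500 + 0.0750 × 0.9500
     = 0.03687500 + 0.07125000
     = 0.10812500

Step 2: Apply Bayes' theorem
P(C|D) = P(D|C) × P(C) / P(D)
       = 0.03687500 / 0.10812500
       = 0.3410


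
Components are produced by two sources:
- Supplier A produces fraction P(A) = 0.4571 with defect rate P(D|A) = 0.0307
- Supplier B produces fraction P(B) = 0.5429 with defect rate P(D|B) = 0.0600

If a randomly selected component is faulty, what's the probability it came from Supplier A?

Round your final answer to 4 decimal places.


Let A = from Supplier A, D = faulty

Given:
- P(A) = 0.4571, P(B) = 0.5429
- P(D|A) = 0.0307, P(D|B) = 0.0600

Step 1: Find P(D)
P(D) = P(D|A)P(A) + P(D|B)P(B)
     = 0.0307 × 0.4571 + 0.0600 × 0.5429
     = 0.01403297 + 0.03257400
     = 0.04660697

Step 2: Apply Bayes' theorem
P(A|D) = P(D|A)P(A) / P(D)
       = 0.01403297 / 0.04660697
       = 0.3011


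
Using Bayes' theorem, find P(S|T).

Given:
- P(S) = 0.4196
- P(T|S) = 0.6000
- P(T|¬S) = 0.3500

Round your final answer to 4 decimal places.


Bayes' theorem: P(S|T) = P(T|S) × P(S) / P(T)

Step 1: Calculate P(T) using law of total probability
P(T) = P(T|S)P(S) + P(T|¬S)P(¬S)
     = 0.6000 × 0.4196 + 0.3500 × 0.5804
     = 0.25176000 + 0.20314000
     = 0.45490000

Step 2: Apply Bayes' theorem
P(S|T) = P(T|S) × P(S) / P(T)
       = 0.25176000 / 0.45490000
       = 0.5534


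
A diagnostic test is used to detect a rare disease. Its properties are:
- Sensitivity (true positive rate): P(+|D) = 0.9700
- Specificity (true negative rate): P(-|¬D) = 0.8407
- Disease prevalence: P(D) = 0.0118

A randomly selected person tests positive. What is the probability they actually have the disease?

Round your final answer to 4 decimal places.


Let D = has disease, + = positive test

Given:
- P(D) = 0.0118 (prevalence)
- P(+|D) = 0.9700 (sensitivity)
- P(-|¬D) = 0.8407 (specificity)
- P(+|¬D) = 0.1593 (false positive rate = 1 - specificity)

Step 1: Find P(+)
P(+) = P(+|D)P(D) + P(+|¬D)P(¬D)
     = 0.9700 × 0.0118 + 0.1593 × 0.9882
     = 0.01144600 + 0.15742026
     = 0.16886626

Step 2: Apply Bayes' theorem for P(D|+)
P(D|+) = P(+|D)P(D) / P(+)
       = 0.01144600 / 0.16886626
       = 0.0678


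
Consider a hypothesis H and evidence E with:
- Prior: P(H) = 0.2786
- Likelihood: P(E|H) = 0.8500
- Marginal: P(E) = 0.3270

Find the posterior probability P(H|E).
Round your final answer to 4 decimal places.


Using Bayes' theorem:

P(H|E) = P(E|H) × P(H) / P(E)
       = 0.8500 × 0.2786 / 0.3270
       = 0.23681000 / 0.3270
       = 0.7242

The evidence strengthens our belief in H.
Prior: 0.2786 → Posterior: 0.7242


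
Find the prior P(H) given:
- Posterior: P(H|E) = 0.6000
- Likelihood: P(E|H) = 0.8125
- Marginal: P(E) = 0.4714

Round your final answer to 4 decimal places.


From Bayes' theorem: P(H|E) = P(E|H) × P(H) / P(E)

Rearranging for P(H):
P(H) = P(H|E) × P(E) / P(E|H)
     = 0.6000 × 0.4714 / 0.8125
     = 0.28284000 / 0.8125
     = 0.3481


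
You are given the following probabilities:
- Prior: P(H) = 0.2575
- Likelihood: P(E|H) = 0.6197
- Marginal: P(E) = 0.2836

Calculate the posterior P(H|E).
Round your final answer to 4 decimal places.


Using Bayes' theorem:

P(H|E) = P(E|H) × P(H) / P(E)
       = 0.6197 × 0.2575 / 0.2836
       = 0.15957275 / 0.2836
       = 0.5627

The evidence strengthens our belief in H.
Prior: 0.2575 → Posterior: 0.5627


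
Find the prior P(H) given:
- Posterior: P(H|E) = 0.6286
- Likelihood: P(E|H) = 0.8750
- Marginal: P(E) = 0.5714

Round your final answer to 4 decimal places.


From Bayes' theorem: P(H|E) = P(E|H) × P(H) / P(E)

Rearranging for P(H):
P(H) = P(H|E) × P(E) / P(E|H)
     = 0.6286 × 0.5714 / 0.8750
     = 0.35918204 / 0.8750
     = 0.4105


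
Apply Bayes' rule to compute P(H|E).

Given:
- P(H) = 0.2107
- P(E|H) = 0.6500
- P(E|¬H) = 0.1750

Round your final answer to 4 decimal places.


Bayes' theorem: P(H|E) = P(E|H) × P(H) / P(E)

Step 1: Calculate P(E) using law of total probability
P(E) = P(E|H)P(H) + P(E|¬H)P(¬H)
     = 0.6500 × 0.2107 + 0.1750 × 0.7893
     = 0.13695500 + 0.13812750
     = 0.27508250

Step 2: Apply Bayes' theorem
P(H|E) = P(E|H) × P(H) / P(E)
       = 0.13695500 / 0.27508250
       = 0.4979


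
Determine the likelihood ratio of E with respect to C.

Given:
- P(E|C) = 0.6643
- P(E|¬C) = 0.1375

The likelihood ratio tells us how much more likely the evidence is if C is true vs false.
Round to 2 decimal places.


Likelihood Ratio (LR) = P(E|C) / P(E|¬C)

LR = 0.6643 / 0.1375
   = 4.83

The evidence is 4.83 times more likely if C is true than if C is false.
Since LR > 1, the evidence supports C over ¬C.


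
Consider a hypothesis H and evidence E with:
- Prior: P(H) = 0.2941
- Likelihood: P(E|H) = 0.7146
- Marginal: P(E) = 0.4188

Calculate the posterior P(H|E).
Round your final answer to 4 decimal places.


Using Bayes' theorem:

P(H|E) = P(E|H) × P(H) / P(E)
       = 0.7146 × 0.2941 / 0.4188
       = 0.21016386 / 0.4188
       = 0.5018

The evidence strengthens our belief in H.
Prior: 0.2941 → Posterior: 0.5018


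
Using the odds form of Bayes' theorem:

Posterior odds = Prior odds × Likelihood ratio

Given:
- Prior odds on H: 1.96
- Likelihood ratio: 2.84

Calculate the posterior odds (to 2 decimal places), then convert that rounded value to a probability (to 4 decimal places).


Step 1: Calculate posterior odds
Posterior odds = Prior odds × LR
               = 1.96 × 2.84
               = 5.57

Step 2: Convert to probability
P(H|E) = Posterior odds / (1 + Posterior odds)
       = 5.57 / (1 + 5.57)
       = 5.57 / 6.57
       = 0.8478

The evidence increased P(H) from 0.6622 to 0.8478.


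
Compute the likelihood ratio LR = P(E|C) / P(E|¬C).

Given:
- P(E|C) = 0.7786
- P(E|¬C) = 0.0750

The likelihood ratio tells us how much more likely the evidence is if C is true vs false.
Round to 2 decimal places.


Likelihood Ratio (LR) = P(E|C) / P(E|¬C)

LR = 0.7786 / 0.0750
   = 10.38

The evidence is 10.38 times more likely if C is true than if C is false.
LR > 1, so observing E raises the odds in favor of C.


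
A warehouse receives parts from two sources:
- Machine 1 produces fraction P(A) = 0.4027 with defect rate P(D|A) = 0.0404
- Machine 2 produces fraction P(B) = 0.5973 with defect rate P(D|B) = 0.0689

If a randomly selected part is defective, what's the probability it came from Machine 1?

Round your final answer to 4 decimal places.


Let A = from Machine 1, D = defective

Given:
- P(A) = 0.4027, P(B) = 0.5973
- P(D|A) = 0.0404, P(D|B) = 0.0689

Step 1: Find P(D)
P(D) = P(D|A)P(A) + P(D|B)P(B)
     = 0.0404 × 0.4027 + 0.0689 × 0.5973
     = 0.01626908 + 0.04115397
     = 0.05742305

Step 2: Apply Bayes' theorem
P(A|D) = P(D|A)P(A) / P(D)
       = 0.01626908 / 0.05742305
       = 0.2833


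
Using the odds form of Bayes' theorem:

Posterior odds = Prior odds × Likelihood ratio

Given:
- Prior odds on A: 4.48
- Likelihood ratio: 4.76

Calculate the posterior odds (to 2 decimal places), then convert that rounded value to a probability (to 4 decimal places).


Step 1: Calculate posterior odds
Posterior odds = Prior odds × LR
               = 4.48 × 4.76
               = 21.32

Step 2: Convert to probability
P(A|E) = Posterior odds / (1 + Posterior odds)
       = 21.32 / (1 + 21.32)
       = 21.32 / 22.32
       = 0.9552

The evidence increased P(A) from 0.8175 to 0.9552.


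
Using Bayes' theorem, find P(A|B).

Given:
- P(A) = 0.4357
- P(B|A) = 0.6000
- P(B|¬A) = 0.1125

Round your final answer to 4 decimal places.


Bayes' theorem: P(A|B) = P(B|A) × P(A) / P(B)

Step 1: Calculate P(B) using law of total probability
P(B) = P(B|A)P(A) + P(B|¬A)P(¬A)
     = 0.6000 × 0.4357 + 0.1125 × 0.5643
     = 0.26142000 + 0.06348375
     = 0.32490375

Step 2: Apply Bayes' theorem
P(A|B) = P(B|A) × P(A) / P(B)
       = 0.26142000 / 0.32490375
       = 0.8046


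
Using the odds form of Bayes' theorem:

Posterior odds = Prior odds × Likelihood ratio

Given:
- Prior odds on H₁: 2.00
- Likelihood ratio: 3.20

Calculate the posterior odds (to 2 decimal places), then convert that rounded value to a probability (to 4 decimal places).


Step 1: Calculate posterior odds
Posterior odds = Prior odds × LR
               = 2.00 × 3.20
               = 6.40

Step 2: Convert to probability
P(H₁|E) = Posterior odds / (1 + Posterior odds)
       = 6.40 / (1 + 6.40)
       = 6.40 / 7.40
       = 0.8649

The evidence increased P(H₁) from 0.6667 to 0.8649.


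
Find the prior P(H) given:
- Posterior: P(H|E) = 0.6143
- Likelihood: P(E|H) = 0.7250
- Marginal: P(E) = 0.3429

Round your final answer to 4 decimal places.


From Bayes' theorem: P(H|E) = P(E|H) × P(H) / P(E)

Rearranging for P(H):
P(H) = P(H|E) × P(E) / P(E|H)
     = 0.6143 × 0.3429 / 0.7250
     = 0.21064347 / 0.7250
     = 0.2905


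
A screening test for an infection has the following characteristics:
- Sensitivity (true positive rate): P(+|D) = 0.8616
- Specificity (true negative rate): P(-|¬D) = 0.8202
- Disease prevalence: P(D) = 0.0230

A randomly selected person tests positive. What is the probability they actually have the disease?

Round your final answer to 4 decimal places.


Let D = has disease, + = positive test

Given:
- P(D) = 0.0230 (prevalence)
- P(+|D) = 0.8616 (sensitivity)
- P(-|¬D) = 0.8202 (specificity)
- P(+|¬D) = 0.1798 (false positive rate = 1 - specificity)

Step 1: Find P(+)
P(+) = P(+|D)P(D) + P(+|¬D)P(¬D)
     = 0.8616 × 0.0230 + 0.1798 × 0.9770
     = 0.01981680 + 0.17566460
     = 0.19548140

Step 2: Apply Bayes' theorem for P(D|+)
P(D|+) = P(+|D)P(D) / P(+)
       = 0.01981680 / 0.19548140
       = 0.1014


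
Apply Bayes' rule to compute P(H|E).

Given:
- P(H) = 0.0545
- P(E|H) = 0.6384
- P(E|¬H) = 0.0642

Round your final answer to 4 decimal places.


Bayes' theorem: P(H|E) = P(E|H) × P(H) / P(E)

Step 1: Calculate P(E) using law of total probability
P(E) = P(E|H)P(H) + P(E|¬H)P(¬H)
     = 0.6384 × 0.0545 + 0.0642 × 0.9455
     = 0.03479280 + 0.06070110
     = 0.09549390

Step 2: Apply Bayes' theorem
P(H|E) = P(E|H) × P(H) / P(E)
       = 0.03479280 / 0.09549390
       = 0.3643


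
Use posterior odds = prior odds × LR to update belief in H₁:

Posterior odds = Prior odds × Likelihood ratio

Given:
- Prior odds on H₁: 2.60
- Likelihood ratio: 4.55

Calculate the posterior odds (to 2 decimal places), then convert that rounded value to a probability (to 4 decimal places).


Step 1: Calculate posterior odds
Posterior odds = Prior odds × LR
               = 2.60 × 4.55
               = 11.83

Step 2: Convert to probability
P(H₁|E) = Posterior odds / (1 + Posterior odds)
       = 11.83 / (1 + 11.83)
       = 11.83 / 12.83
       = 0.9221

The evidence increased P(H₁) from 0.7222 to 0.9221.


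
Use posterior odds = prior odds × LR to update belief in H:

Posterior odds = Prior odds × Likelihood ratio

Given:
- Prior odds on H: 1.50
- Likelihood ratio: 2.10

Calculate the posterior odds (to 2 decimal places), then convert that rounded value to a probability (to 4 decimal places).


Step 1: Calculate posterior odds
Posterior odds = Prior odds × LR
               = 1.50 × 2.10
               = 3.15

Step 2: Convert to probability
P(H|E) = Posterior odds / (1 + Posterior odds)
       = 3.15 / (1 + 3.15)
       = 3.15 / 4.15
       = 0.7590

The evidence increased P(H) from 0.6000 to 0.7590.


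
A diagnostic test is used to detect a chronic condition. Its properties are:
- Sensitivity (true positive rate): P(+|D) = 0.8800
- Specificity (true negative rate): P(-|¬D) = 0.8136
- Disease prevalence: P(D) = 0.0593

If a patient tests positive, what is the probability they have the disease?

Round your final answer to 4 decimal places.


Let D = has disease, + = positive test

Given:
- P(D) = 0.0593 (prevalence)
- P(+|D) = 0.8800 (sensitivity)
- P(-|¬D) = 0.8136 (specificity)
- P(+|¬D) = 0.1864 (false positive rate = 1 - specificity)

Step 1: Find P(+)
P(+) = P(+|D)P(D) + P(+|¬D)P(¬D)
     = 0.8800 × 0.0593 + 0.1864 × 0.9407
     = 0.05218400 + 0.17534648
     = 0.22753048

Step 2: Apply Bayes' theorem for P(D|+)
P(D|+) = P(+|D)P(D) / P(+)
       = 0.05218400 / 0.22753048
       = 0.2293


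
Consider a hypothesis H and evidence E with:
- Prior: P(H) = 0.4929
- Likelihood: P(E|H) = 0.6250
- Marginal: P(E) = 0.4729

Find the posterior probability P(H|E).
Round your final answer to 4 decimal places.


Using Bayes' theorem:

P(H|E) = P(E|H) × P(H) / P(E)
       = 0.6250 × 0.4929 / 0.4729
       = 0.30806250 / 0.4729
       = 0.6514

The evidence strengthens our belief in H.
Prior: 0.4929 → Posterior: 0.6514


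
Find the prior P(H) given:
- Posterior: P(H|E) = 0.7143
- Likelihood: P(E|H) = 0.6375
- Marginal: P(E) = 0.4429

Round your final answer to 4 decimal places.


From Bayes' theorem: P(H|E) = P(E|H) × P(H) / P(E)

Rearranging for P(H):
P(H) = P(H|E) × P(E) / P(E|H)
     = 0.7143 × 0.4429 / 0.6375
     = 0.31636347 / 0.6375
     = 0.4963


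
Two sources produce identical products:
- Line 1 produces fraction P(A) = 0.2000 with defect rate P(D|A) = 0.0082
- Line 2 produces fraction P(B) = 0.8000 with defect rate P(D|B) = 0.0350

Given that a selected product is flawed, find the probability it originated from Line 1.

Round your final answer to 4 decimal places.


Let A = from Line 1, D = flawed

Given:
- P(A) = 0.2000, P(B) = 0.8000
- P(D|A) = 0.0082, P(D|B) = 0.0350

Step 1: Find P(D)
P(D) = P(D|A)P(A) + P(D|B)P(B)
     = 0.0082 × 0.2000 + 0.0350 × 0.8000
     = 0.00164000 + 0.02800000
     = 0.02964000

Step 2: Apply Bayes' theorem
P(A|D) = P(D|A)P(A) / P(D)
       = 0.00164000 / 0.02964000
       = 0.0553


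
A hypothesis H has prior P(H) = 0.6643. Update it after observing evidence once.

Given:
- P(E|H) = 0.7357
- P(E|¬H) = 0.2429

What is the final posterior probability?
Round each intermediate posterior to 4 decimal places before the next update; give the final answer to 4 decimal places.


Sequential Bayesian updating:

Initial prior: P(H) = 0.6643

Update 1:
  P(E) = 0.7357 × 0.6643 + 0.2429 × 0.3357 = 0.48872551 + 0.08154153 = 0.57026704
  P(H|E) = 0.48872551 / 0.57026704 = 0.8570

Final posterior: 0.8570


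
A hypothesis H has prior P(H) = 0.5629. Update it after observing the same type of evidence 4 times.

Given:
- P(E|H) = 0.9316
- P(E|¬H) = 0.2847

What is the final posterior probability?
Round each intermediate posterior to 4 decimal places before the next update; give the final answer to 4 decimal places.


Sequential Bayesian updating:

Initial prior: P(H) = 0.5629

Update 1:
  P(E) = 0.9316 × 0.5629 + 0.2847 × 0.4371 = 0.52439764 + 0.12444237 = 0.64884001
  P(H|E) = 0.52439764 / 0.64884001 = 0.8082

Update 2:
  P(E) = 0.9316 × 0.8082 + 0.2847 × 0.1918 = 0.75291912 + 0.05460546 = 0.80752458
  P(H|E) = 0.75291912 / 0.80752458 = 0.9324

Update 3:
  P(E) = 0.9316 × 0.9324 + 0.2847 × 0.0676 = 0.86862384 + 0.01924572 = 0.88786956
  P(H|E) = 0.86862384 / 0.88786956 = 0.9783

Update 4:
  P(E) = 0.9316 × 0.9783 + 0.2847 × 0.0217 = 0.91138428 + 0.00617799 = 0.91756227
  P(H|E) = 0.91138428 / 0.91756227 = 0.9933

Final posterior: 0.9933


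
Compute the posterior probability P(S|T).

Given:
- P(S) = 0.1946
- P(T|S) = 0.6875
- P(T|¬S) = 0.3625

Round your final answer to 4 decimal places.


Bayes' theorem: P(S|T) = P(T|S) × P(S) / P(T)

Step 1: Calculate P(T) using law of total probability
P(T) = P(T|S)P(S) + P(T|¬S)P(¬S)
     = 0.6875 × 0.1946 + 0.3625 × 0.8054
     = 0.13378750 + 0.29195750
     = 0.42574500

Step 2: Apply Bayes' theorem
P(S|T) = P(T|S) × P(S) / P(T)
       = 0.13378750 / 0.42574500
       = 0.3142


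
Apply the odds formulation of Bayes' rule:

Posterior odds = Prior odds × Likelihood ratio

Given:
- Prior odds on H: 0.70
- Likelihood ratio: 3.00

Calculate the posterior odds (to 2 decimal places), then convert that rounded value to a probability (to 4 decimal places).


Step 1: Calculate posterior odds
Posterior odds = Prior odds × LR
               = 0.70 × 3.00
               = 2.10

Step 2: Convert to probability
P(H|E) = Posterior odds / (1 + Posterior odds)
       = 2.10 / (1 + 2.10)
       = 2.10 / 3.10
       = 0.6774

The evidence increased P(H) from 0.4118 to 0.6774.


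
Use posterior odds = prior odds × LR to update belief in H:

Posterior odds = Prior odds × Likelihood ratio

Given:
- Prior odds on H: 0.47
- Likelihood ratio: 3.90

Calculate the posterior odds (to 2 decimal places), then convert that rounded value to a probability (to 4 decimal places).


Step 1: Calculate posterior odds
Posterior odds = Prior odds × LR
               = 0.47 × 3.90
               = 1.83

Step 2: Convert to probability
P(H|E) = Posterior odds / (1 + Posterior odds)
       = 1.83 / (1 + 1.83)
       = 1.83 / 2.83
       = 0.6466

The evidence increased P(H) from 0.3197 to 0.6466.


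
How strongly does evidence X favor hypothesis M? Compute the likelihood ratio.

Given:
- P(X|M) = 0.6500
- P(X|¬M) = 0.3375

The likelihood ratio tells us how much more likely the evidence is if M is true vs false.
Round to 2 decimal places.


Likelihood Ratio (LR) = P(X|M) / P(X|¬M)

LR = 0.6500 / 0.3375
   = 1.93

The evidence is 1.93 times more likely if M is true than if M is false.
LR > 1, so observing X raises the odds in favor of M.


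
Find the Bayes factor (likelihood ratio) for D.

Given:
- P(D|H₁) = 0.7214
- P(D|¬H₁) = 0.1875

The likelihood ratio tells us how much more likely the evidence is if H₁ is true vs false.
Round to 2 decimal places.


Likelihood Ratio (LR) = P(D|H₁) / P(D|¬H₁)

LR = 0.7214 / 0.1875
   = 3.85

The evidence is 3.85 times more likely if H₁ is true than if H₁ is false.
Because LR exceeds 1, D is evidence for H₁.


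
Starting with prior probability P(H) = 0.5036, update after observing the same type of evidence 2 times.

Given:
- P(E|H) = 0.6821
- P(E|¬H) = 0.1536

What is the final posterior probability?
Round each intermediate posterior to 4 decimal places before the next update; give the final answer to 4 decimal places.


Sequential Bayesian updating:

Initial prior: P(H) = 0.5036

Update 1:
  P(E) = 0.6821 × 0.5036 + 0.1536 × 0.4964 = 0.34350556 + 0.07624704 = 0.41975260
  P(H|E) = 0.34350556 / 0.41975260 = 0.8184

Update 2:
  P(E) = 0.6821 × 0.8184 + 0.1536 × 0.1816 = 0.55823064 + 0.02789376 = 0.58612440
  P(H|E) = 0.55823064 / 0.58612440 = 0.9524

Final posterior: 0.9524


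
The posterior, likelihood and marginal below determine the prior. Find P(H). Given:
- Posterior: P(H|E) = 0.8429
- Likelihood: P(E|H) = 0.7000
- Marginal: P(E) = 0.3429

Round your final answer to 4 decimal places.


From Bayes' theorem: P(H|E) = P(E|H) × P(H) / P(E)

Rearranging for P(H):
P(H) = P(H|E) × P(E) / P(E|H)
     = 0.8429 × 0.3429 / 0.7000
     = 0.28903041 / 0.7000
     = 0.4129


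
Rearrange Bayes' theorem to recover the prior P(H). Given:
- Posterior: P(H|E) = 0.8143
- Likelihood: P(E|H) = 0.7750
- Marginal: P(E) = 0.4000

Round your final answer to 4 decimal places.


From Bayes' theorem: P(H|E) = P(E|H) × P(H) / P(E)

Rearranging for P(H):
P(H) = P(H|E) × P(E) / P(E|H)
     = 0.8143 × 0.4000 / 0.7750
     = 0.32572000 / 0.7750
     = 0.4203


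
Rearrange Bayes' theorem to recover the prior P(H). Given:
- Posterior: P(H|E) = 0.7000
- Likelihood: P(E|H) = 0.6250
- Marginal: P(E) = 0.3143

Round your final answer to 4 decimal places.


From Bayes' theorem: P(H|E) = P(E|H) × P(H) / P(E)

Rearranging for P(H):
P(H) = P(H|E) × P(E) / P(E|H)
     = 0.7000 × 0.3143 / 0.6250
     = 0.22001000 / 0.6250
     = 0.3520


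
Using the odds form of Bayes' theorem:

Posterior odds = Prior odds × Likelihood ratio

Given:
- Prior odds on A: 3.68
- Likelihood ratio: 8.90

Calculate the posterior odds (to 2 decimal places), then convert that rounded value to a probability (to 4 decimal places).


Step 1: Calculate posterior odds
Posterior odds = Prior odds × LR
               = 3.68 × 8.90
               = 32.75

Step 2: Convert to probability
P(A|E) = Posterior odds / (1 + Posterior odds)
       = 32.75 / (1 + 32.75)
       = 32.75 / 33.75
       = 0.9704

The evidence increased P(A) from 0.7863 to 0.9704.


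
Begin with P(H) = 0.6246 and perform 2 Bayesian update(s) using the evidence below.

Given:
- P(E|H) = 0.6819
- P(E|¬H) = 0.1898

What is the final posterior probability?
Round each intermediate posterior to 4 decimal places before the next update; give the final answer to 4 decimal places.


Sequential Bayesian updating:

Initial prior: P(H) = 0.6246

Update 1:
  P(E) = 0.6819 × 0.6246 + 0.1898 × 0.3754 = 0.42591474 + 0.07125092 = 0.49716566
  P(H|E) = 0.42591474 / 0.49716566 = 0.8567

Update 2:
  P(E) = 0.6819 × 0.8567 + 0.1898 × 0.1433 = 0.58418373 + 0.02719834 = 0.61138207
  P(H|E) = 0.58418373 / 0.61138207 = 0.9555

Final posterior: 0.9555


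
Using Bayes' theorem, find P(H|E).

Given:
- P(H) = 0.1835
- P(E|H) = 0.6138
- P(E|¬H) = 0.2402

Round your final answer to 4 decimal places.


Bayes' theorem: P(H|E) = P(E|H) × P(H) / P(E)

Step 1: Calculate P(E) using law of total probability
P(E) = P(E|H)P(H) + P(E|¬H)P(¬H)
     = 0.6138 × 0.1835 + 0.2402 × 0.8165
     = 0.11263230 + 0.19612330
     = 0.30875560

Step 2: Apply Bayes' theorem
P(H|E) = P(E|H) × P(H) / P(E)
       = 0.11263230 / 0.30875560
       = 0.3648


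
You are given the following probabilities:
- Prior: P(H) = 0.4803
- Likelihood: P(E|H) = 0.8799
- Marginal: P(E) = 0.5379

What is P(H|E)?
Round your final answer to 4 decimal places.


Using Bayes' theorem:

P(H|E) = P(E|H) × P(H) / P(E)
       = 0.8799 × 0.4803 / 0.5379
       = 0.42261597 / 0.5379
       = 0.7857

The evidence strengthens our belief in H.
Prior: 0.4803 → Posterior: 0.7857


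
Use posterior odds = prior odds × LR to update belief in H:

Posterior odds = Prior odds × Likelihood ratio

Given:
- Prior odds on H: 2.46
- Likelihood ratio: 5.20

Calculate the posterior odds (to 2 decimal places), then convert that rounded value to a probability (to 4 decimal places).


Step 1: Calculate posterior odds
Posterior odds = Prior odds × LR
               = 2.46 × 5.20
               = 12.79

Step 2: Convert to probability
P(H|E) = Posterior odds / (1 + Posterior odds)
       = 12.79 / (1 + 12.79)
       = 12.79 / 13.79
       = 0.9275

The evidence increased P(H) from 0.7110 to 0.9275.
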